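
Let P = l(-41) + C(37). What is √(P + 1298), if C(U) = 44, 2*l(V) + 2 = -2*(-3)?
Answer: 8*√21 ≈ 36.661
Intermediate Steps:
l(V) = 2 (l(V) = -1 + (-2*(-3))/2 = -1 + (½)*6 = -1 + 3 = 2)
P = 46 (P = 2 + 44 = 46)
√(P + 1298) = √(46 + 1298) = √1344 = 8*√21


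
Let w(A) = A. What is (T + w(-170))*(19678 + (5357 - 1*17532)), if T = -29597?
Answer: -223341801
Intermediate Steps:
(T + w(-170))*(19678 + (5357 - 1*17532)) = (-29597 - 170)*(19678 + (5357 - 1*17532)) = -29767*(19678 + (5357 - 17532)) = -29767*(19678 - 12175) = -29767*7503 = -223341801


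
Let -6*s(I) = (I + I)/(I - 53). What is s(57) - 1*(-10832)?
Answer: 43309/4 ≈ 10827.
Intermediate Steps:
s(I) = -I/(3*(-53 + I)) (s(I) = -(I + I)/(6*(I - 53)) = -2*I/(6*(-53 + I)) = -I/(3*(-53 + I)))
s(57) - 1*(-10832) = -1*57/(-159 + 3*57) - 1*(-10832) = -1*57/(-159 + 171) + 10832 = -1*57/12 + 10832 = -1*57*1/12 + 10832 = -19/4 + 10832 = 43309/4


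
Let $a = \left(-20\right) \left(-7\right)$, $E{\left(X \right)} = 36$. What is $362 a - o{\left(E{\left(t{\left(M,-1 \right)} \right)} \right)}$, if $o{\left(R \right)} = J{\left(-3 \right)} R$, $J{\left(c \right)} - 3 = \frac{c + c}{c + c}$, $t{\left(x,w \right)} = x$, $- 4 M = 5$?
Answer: $50536$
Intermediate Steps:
$M = - \frac{5}{4}$ ($M = \left(- \frac{1}{4}\right) 5 = - \frac{5}{4} \approx -1.25$)
$J{\left(c \right)} = 4$ ($J{\left(c \right)} = 3 + \frac{c + c}{c + c} = 3 + \frac{2 c}{2 c} = 3 + 2 c \frac{1}{2 c} = 3 + 1 = 4$)
$a = 140$
$o{\left(R \right)} = 4 R$
$362 a - o{\left(E{\left(t{\left(M,-1 \right)} \right)} \right)} = 362 \cdot 140 - 4 \cdot 36 = 50680 - 144 = 50536$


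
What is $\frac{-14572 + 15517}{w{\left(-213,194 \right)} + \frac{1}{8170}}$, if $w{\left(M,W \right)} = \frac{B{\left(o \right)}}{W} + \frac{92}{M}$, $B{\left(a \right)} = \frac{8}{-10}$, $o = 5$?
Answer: $- \frac{159516349650}{73584503} \approx -2167.8$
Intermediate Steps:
$B{\left(a \right)} = - \frac{4}{5}$ ($B{\left(a \right)} = 8 \left(- \frac{1}{10}\right) = - \frac{4}{5}$)
$w{\left(M,W \right)} = \frac{92}{M} - \frac{4}{5 W}$ ($w{\left(M,W \right)} = - \frac{4}{5 W} + \frac{92}{M} = \frac{92}{M} - \frac{4}{5 W}$)
$\frac{-14572 + 15517}{w{\left(-213,194 \right)} + \frac{1}{8170}} = \frac{-14572 + 15517}{\left(\frac{92}{-213} - \frac{4}{5 \cdot 194}\right) + \frac{1}{8170}} = \frac{945}{\left(92 \left(- \frac{1}{213}\right) - \frac{2}{485}\right) + \frac{1}{8170}} = \frac{945}{\left(- \frac{92}{213} - \frac{2}{485}\right) + \frac{1}{8170}} = \frac{945}{- \frac{45046}{103305} + \frac{1}{8170}} = \frac{945}{- \frac{73584503}{168800370}} = 945 \left(- \frac{168800370}{73584503}\right) = - \frac{159516349650}{73584503}$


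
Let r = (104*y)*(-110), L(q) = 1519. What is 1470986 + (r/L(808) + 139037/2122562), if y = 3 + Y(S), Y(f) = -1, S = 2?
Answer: 4742663046913151/3224171678 ≈ 1.4710e+6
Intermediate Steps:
y = 2 (y = 3 - 1 = 2)
r = -22880 (r = (104*2)*(-110) = 208*(-110) = -22880)
1470986 + (r/L(808) + 139037/2122562) = 1470986 + (-22880/1519 + 139037/2122562) = 1470986 - 48353021357/3224171678 = 4742663046913151/3224171678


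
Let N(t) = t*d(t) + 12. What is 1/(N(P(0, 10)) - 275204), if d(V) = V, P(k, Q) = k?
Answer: -1/275192 ≈ -3.6338e-6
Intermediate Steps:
N(t) = 12 + t² (N(t) = t*t + 12 = t² + 12 = 12 + t²)
1/(N(P(0, 10)) - 275204) = 1/((12 + 0²) - 275204) = 1/((12 + 0) - 275204) = 1/(12 - 275204) = 1/(-275192) = -1/275192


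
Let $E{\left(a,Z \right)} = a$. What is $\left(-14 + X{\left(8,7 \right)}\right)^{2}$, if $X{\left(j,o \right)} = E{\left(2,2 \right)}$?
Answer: $144$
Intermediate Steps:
$X{\left(j,o \right)} = 2$
$\left(-14 + X{\left(8,7 \right)}\right)^{2} = \left(-14 + 2\right)^{2} = \left(-12\right)^{2} = 144$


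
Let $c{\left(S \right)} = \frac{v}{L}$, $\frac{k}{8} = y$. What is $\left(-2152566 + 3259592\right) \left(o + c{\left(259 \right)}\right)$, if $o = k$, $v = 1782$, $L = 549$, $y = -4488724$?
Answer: $- \frac{2424937258122964}{61} \approx -3.9753 \cdot 10^{13}$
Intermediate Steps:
$k = -35909792$ ($k = 8 \left(-4488724\right) = -35909792$)
$o = -35909792$
$c{\left(S \right)} = \frac{198}{61}$ ($c{\left(S \right)} = \frac{1782}{549} = 1782 \cdot \frac{1}{549} = \frac{198}{61}$)
$\left(-2152566 + 3259592\right) \left(o + c{\left(259 \right)}\right) = \left(-2152566 + 3259592\right) \left(-35909792 + \frac{198}{61}\right) = 1107026 \left(- \frac{2190497114}{61}\right) = - \frac{2424937258122964}{61}$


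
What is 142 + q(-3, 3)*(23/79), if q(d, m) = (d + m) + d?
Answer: 11149/79 ≈ 141.13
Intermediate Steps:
q(d, m) = m + 2*d
142 + q(-3, 3)*(23/79) = 142 + (3 + 2*(-3))*(23/79) = 142 + (3 - 6)*(23*(1/79)) = 142 - 3*23/79 = 142 - 69/79 = 11149/79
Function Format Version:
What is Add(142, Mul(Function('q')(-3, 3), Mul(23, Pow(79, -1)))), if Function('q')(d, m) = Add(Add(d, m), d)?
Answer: Rational(11149, 79) ≈ 141.13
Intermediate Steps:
Function('q')(d, m) = Add(m, Mul(2, d))
Add(142, Mul(Function('q')(-3, 3), Mul(23, Pow(79, -1)))) = Add(142, Mul(Add(3, Mul(2, -3)), Mul(23, Pow(79, -1)))) = Add(142, Mul(Add(3, -6), Mul(23, Rational(1, 79)))) = Add(142, Mul(-3, Rational(23, 79))) = Add(142, Rational(-69, 79)) = Rational(11149, 79)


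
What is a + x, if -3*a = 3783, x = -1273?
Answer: -2534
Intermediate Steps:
a = -1261 (a = -⅓*3783 = -1261)
a + x = -1261 - 1273 = -2534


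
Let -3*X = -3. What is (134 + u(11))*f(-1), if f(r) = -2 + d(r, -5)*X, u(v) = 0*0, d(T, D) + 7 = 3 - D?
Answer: -134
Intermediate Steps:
X = 1 (X = -⅓*(-3) = 1)
d(T, D) = -4 - D (d(T, D) = -7 + (3 - D) = -4 - D)
u(v) = 0
f(r) = -1 (f(r) = -2 + (-4 - 1*(-5))*1 = -2 + (-4 + 5)*1 = -2 + 1*1 = -2 + 1 = -1)
(134 + u(11))*f(-1) = (134 + 0)*(-1) = 134*(-1) = -134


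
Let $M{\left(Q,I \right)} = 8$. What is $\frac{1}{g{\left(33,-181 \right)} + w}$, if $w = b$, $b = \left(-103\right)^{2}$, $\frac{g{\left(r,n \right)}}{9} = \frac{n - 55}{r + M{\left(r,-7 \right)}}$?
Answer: $\frac{41}{432845} \approx 9.4722 \cdot 10^{-5}$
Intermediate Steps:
$g{\left(r,n \right)} = \frac{9 \left(-55 + n\right)}{8 + r}$ ($g{\left(r,n \right)} = 9 \frac{n - 55}{r + 8} = 9 \frac{-55 + n}{8 + r} = \frac{9 \left(-55 + n\right)}{8 + r}$)
$b = 10609$
$w = 10609$
$\frac{1}{g{\left(33,-181 \right)} + w} = \frac{1}{\frac{9 \left(-55 - 181\right)}{8 + 33} + 10609} = \frac{1}{9 \cdot \frac{1}{41} \left(-236\right) + 10609} = \frac{1}{- \frac{2124}{41} + 10609} = \frac{1}{\frac{432845}{41}} = \frac{41}{432845}$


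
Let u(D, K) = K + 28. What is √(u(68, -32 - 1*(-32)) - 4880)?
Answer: 2*I*√1213 ≈ 69.656*I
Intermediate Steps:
u(D, K) = 28 + K
√(u(68, -32 - 1*(-32)) - 4880) = √((28 + (-32 - 1*(-32))) - 4880) = √((28 + (-32 + 32)) - 4880) = √((28 + 0) - 4880) = √(28 - 4880) = √(-4852) = 2*I*√1213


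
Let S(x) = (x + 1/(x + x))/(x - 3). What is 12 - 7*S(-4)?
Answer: 63/8 ≈ 7.8750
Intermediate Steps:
S(x) = (x + 1/(2*x))/(-3 + x)
12 - 7*S(-4) = 12 - 7*(½ + (-4)²)/((-4)*(-3 - 4)) = 12 - (-7)*(½ + 16)/(4*(-7)) = 12 - (-7)*(-1)*33/(4*7*2) = 12 - 7*33/56 = 12 - 33/8 = 63/8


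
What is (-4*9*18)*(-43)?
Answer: 27864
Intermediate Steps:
(-4*9*18)*(-43) = -36*18*(-43) = -648*(-43) = 27864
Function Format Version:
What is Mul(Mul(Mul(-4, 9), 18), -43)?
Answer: 27864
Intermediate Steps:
Mul(Mul(Mul(-4, 9), 18), -43) = Mul(Mul(-36, 18), -43) = Mul(-648, -43) = 27864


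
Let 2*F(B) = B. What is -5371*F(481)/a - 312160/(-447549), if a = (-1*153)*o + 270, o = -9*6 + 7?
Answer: -383854286693/2226108726 ≈ -172.43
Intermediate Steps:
F(B) = B/2
o = -47 (o = -54 + 7 = -47)
a = 7461 (a = -1*153*(-47) + 270 = -153*(-47) + 270 = 7191 + 270 = 7461)
-5371*F(481)/a - 312160/(-447549) = -5371/(7461/(((½)*481))) - 312160/(-447549) = -5371/(7461/(481/2)) - 312160*(-1/447549) = -5371/(7461*(2/481)) + 312160/447549 = -5371/14922/481 + 312160/447549 = -5371*481/14922 + 312160/447549 = -2583451/14922 + 312160/447549 = -383854286693/2226108726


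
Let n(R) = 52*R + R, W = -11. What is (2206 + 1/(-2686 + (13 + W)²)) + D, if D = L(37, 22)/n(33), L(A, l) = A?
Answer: 3449347331/1563606 ≈ 2206.0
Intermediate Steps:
n(R) = 53*R
D = 37/1749 (D = 37/((53*33)) = 37/1749 ≈ 0.021155)
(2206 + 1/(-2686 + (13 + W)²)) + D = (2206 + 1/(-2686 + (13 - 11)²)) + 37/1749 = (2206 + 1/(-2686 + 2²)) + 37/1749 = (2206 + 1/(-2686 + 4)) + 37/1749 = (2206 + 1/(-2682)) + 37/1749 = (2206 - 1/2682) + 37/1749 = 5916491/2682 + 37/1749 = 3449347331/1563606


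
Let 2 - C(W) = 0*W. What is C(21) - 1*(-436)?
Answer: 438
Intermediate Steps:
C(W) = 2 (C(W) = 2 - 0*W = 2 - 1*0 = 2 + 0 = 2)
C(21) - 1*(-436) = 2 - 1*(-436) = 2 + 436 = 438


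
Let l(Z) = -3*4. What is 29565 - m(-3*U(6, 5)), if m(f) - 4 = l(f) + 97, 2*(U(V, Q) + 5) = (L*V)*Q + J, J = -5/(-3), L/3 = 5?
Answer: 29476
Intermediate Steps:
L = 15 (L = 3*5 = 15)
J = 5/3 (J = -5*(-⅓) = 5/3 ≈ 1.6667)
l(Z) = -12
U(V, Q) = -25/6 + 15*Q*V/2 (U(V, Q) = -5 + ((15*V)*Q + 5/3)/2 = -5 + (15*Q*V + 5/3)/2 = -5 + (5/3 + 15*Q*V)/2 = -5 + (⅚ + 15*Q*V/2) = -25/6 + 15*Q*V/2)
m(f) = 89 (m(f) = 4 + (-12 + 97) = 4 + 85 = 89)
29565 - m(-3*U(6, 5)) = 29565 - 1*89 = 29565 - 89 = 29476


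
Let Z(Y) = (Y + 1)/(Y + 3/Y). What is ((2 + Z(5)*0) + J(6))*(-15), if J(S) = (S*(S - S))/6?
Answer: -30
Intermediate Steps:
Z(Y) = (1 + Y)/(Y + 3/Y)
J(S) = 0 (J(S) = (S*0)*(1/6) = 0*(1/6) = 0)
((2 + Z(5)*0) + J(6))*(-15) = ((2 + (5*(1 + 5)/(3 + 5**2))*0) + 0)*(-15) = ((2 + (5*6/(3 + 25))*0) + 0)*(-15) = ((2 + (5*6/28)*0) + 0)*(-15) = ((2 + (5*(1/28)*6)*0) + 0)*(-15) = ((2 + (15/14)*0) + 0)*(-15) = ((2 + 0) + 0)*(-15) = (2 + 0)*(-15) = 2*(-15) = -30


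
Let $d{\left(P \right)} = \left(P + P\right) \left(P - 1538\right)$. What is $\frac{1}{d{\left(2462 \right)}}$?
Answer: $\frac{1}{4549776} \approx 2.1979 \cdot 10^{-7}$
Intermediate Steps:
$d{\left(P \right)} = 2 P \left(-1538 + P\right)$
$\frac{1}{d{\left(2462 \right)}} = \frac{1}{2 \cdot 2462 \left(-1538 + 2462\right)} = \frac{1}{2 \cdot 2462 \cdot 924} = \frac{1}{4549776}$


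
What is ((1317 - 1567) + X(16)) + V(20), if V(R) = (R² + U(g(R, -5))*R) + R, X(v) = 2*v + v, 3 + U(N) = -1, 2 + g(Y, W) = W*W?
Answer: 138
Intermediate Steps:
g(Y, W) = -2 + W² (g(Y, W) = -2 + W*W = -2 + W²)
U(N) = -4 (U(N) = -3 - 1 = -4)
X(v) = 3*v
V(R) = R² - 3*R (V(R) = (R² - 4*R) + R = R² - 3*R)
((1317 - 1567) + X(16)) + V(20) = ((1317 - 1567) + 3*16) + 20*(-3 + 20) = (-250 + 48) + 20*17 = -202 + 340 = 138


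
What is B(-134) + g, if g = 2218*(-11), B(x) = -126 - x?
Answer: -24390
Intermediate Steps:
g = -24398
B(-134) + g = (-126 - 1*(-134)) - 24398 = (-126 + 134) - 24398 = 8 - 24398 = -24390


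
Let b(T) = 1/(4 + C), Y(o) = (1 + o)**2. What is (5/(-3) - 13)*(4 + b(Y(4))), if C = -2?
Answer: -66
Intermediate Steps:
b(T) = 1/2 (b(T) = 1/(4 - 2) = 1/2)
(5/(-3) - 13)*(4 + b(Y(4))) = (5/(-3) - 13)*(4 + 1/2) = (5*(-1/3) - 13)*(9/2) = (-5/3 - 13)*(9/2) = -44/3*9/2 = -66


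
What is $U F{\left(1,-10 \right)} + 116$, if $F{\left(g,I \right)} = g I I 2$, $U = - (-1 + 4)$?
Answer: $-484$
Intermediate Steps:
$U = -3$ ($U = \left(-1\right) 3 = -3$)
$F{\left(g,I \right)} = 2 g I^{2}$ ($F{\left(g,I \right)} = g I^{2} \cdot 2 = 2 g I^{2}$)
$U F{\left(1,-10 \right)} + 116 = - 3 \cdot 2 \cdot 1 \left(-10\right)^{2} + 116 = - 3 \cdot 2 \cdot 1 \cdot 100 + 116 = \left(-3\right) 200 + 116 = -600 + 116 = -484$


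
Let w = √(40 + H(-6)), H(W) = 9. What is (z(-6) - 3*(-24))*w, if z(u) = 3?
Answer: 525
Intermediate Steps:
w = 7 (w = √(40 + 9) = √49 = 7)
(z(-6) - 3*(-24))*w = (3 - 3*(-24))*7 = (3 + 72)*7 = 75*7 = 525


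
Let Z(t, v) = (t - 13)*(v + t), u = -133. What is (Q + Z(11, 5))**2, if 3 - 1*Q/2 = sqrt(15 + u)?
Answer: 204 + 104*I*sqrt(118) ≈ 204.0 + 1129.7*I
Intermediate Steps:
Z(t, v) = (-13 + t)*(t + v)
Q = 6 - 2*I*sqrt(118) (Q = 6 - 2*sqrt(15 - 133) = 6 - 2*I*sqrt(118) ≈ 6.0 - 21.726*I)
(Q + Z(11, 5))**2 = ((6 - 2*I*sqrt(118)) + (11**2 - 13*11 - 13*5 + 11*5))**2 = ((6 - 2*I*sqrt(118)) + (121 - 143 - 65 + 55))**2 = ((6 - 2*I*sqrt(118)) - 32)**2 = (-26 - 2*I*sqrt(118))**2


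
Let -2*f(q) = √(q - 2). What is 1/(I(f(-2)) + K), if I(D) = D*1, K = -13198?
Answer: -13198/174187205 + I/174187205 ≈ -7.5769e-5 + 5.741e-9*I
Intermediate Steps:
f(q) = -√(-2 + q)/2 (f(q) = -√(q - 2)/2 = -√(-2 + q)/2)
I(D) = D
1/(I(f(-2)) + K) = 1/(-√(-2 - 2)/2 - 13198) = 1/(-I - 13198) = 1/(-13198 - I) = (-13198 + I)/174187205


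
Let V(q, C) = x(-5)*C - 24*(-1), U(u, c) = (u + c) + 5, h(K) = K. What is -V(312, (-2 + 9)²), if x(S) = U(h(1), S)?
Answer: -73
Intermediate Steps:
U(u, c) = 5 + c + u (U(u, c) = (c + u) + 5 = 5 + c + u)
x(S) = 6 + S (x(S) = 5 + S + 1 = 6 + S)
V(q, C) = 24 + C (V(q, C) = (6 - 5)*C - 24*(-1) = 1*C + 24 = C + 24 = 24 + C)
-V(312, (-2 + 9)²) = -(24 + (-2 + 9)²) = -(24 + 7²) = -(24 + 49) = -1*73 = -73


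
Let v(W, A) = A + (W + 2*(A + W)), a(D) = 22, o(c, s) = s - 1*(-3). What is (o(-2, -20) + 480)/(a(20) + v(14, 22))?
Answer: 463/130 ≈ 3.5615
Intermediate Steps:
o(c, s) = 3 + s (o(c, s) = s + 3 = 3 + s)
v(W, A) = 3*A + 3*W (v(W, A) = A + (W + (2*A + 2*W)) = A + (2*A + 3*W) = 3*A + 3*W)
(o(-2, -20) + 480)/(a(20) + v(14, 22)) = ((3 - 20) + 480)/(22 + (3*22 + 3*14)) = (-17 + 480)/(22 + (66 + 42)) = 463/(22 + 108) = 463/130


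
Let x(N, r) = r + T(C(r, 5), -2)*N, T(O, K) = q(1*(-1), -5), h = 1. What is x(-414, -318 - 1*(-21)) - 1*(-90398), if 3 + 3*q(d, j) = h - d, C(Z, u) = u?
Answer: 90239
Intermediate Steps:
q(d, j) = -⅔ - d/3 (q(d, j) = -1 + (1 - d)/3 = -1 + (⅓ - d/3) = -⅔ - d/3)
T(O, K) = -⅓ (T(O, K) = -⅔ - (-1)/3 = -⅔ - ⅓*(-1) = -⅔ + ⅓ = -⅓)
x(N, r) = r - N/3
x(-414, -318 - 1*(-21)) - 1*(-90398) = ((-318 - 1*(-21)) - ⅓*(-414)) - 1*(-90398) = ((-318 + 21) + 138) + 90398 = (-297 + 138) + 90398 = -159 + 90398 = 90239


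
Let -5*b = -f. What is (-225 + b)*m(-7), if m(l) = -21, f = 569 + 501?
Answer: 231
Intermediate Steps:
f = 1070
b = 214 (b = -(-1)*1070/5 = -⅕*(-1070) = 214)
(-225 + b)*m(-7) = (-225 + 214)*(-21) = -11*(-21) = 231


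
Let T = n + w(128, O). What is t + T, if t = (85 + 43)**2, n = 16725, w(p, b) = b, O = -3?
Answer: 33106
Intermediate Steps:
t = 16384 (t = 128**2 = 16384)
T = 16722 (T = 16725 - 3 = 16722)
t + T = 16384 + 16722 = 33106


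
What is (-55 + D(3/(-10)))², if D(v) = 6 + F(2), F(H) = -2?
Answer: 2601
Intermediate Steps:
D(v) = 4 (D(v) = 6 - 2 = 4)
(-55 + D(3/(-10)))² = (-55 + 4)² = (-51)² = 2601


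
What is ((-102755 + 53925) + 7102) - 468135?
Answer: -509863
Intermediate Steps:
((-102755 + 53925) + 7102) - 468135 = (-48830 + 7102) - 468135 = -41728 - 468135 = -509863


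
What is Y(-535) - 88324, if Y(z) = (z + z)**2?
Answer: 1056576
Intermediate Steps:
Y(z) = 4*z**2 (Y(z) = (2*z)**2 = 4*z**2)
Y(-535) - 88324 = 4*(-535)**2 - 88324 = 4*286225 - 88324 = 1144900 - 88324 = 1056576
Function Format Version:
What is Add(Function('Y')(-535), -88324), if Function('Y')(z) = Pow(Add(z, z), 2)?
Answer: 1056576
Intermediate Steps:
Function('Y')(z) = Mul(4, Pow(z, 2)) (Function('Y')(z) = Pow(Mul(2, z), 2) = Mul(4, Pow(z, 2)))
Add(Function('Y')(-535), -88324) = Add(Mul(4, Pow(-535, 2)), -88324) = Add(Mul(4, 286225), -88324) = Add(1144900, -88324) = 1056576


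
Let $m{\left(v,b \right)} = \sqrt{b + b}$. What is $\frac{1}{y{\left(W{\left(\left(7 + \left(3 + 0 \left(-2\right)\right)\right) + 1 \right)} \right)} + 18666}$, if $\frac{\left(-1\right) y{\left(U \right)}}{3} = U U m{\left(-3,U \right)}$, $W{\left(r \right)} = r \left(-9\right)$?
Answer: $\frac{1037}{9529257141} + \frac{1089 i \sqrt{22}}{2117612698} \approx 1.0882 \cdot 10^{-7} + 2.4121 \cdot 10^{-6} i$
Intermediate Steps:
$m{\left(v,b \right)} = \sqrt{2} \sqrt{b}$ ($m{\left(v,b \right)} = \sqrt{2 b} = \sqrt{2} \sqrt{b}$)
$W{\left(r \right)} = - 9 r$
$y{\left(U \right)} = - 3 \sqrt{2} U^{\frac{5}{2}}$ ($y{\left(U \right)} = - 3 U U \sqrt{2} \sqrt{U} = - 3 U^{2} \sqrt{2} \sqrt{U} = - 3 \sqrt{2} U^{\frac{5}{2}}$)
$\frac{1}{y{\left(W{\left(\left(7 + \left(3 + 0 \left(-2\right)\right)\right) + 1 \right)} \right)} + 18666} = \frac{1}{- 3 \sqrt{2} \left(- 9 \left(\left(7 + \left(3 + 0 \left(-2\right)\right)\right) + 1\right)\right)^{\frac{5}{2}} + 18666} = \frac{1}{- 3 \sqrt{2} \left(- 9 \left(\left(7 + \left(3 + 0\right)\right) + 1\right)\right)^{\frac{5}{2}} + 18666} = \frac{1}{- 3 \sqrt{2} \left(- 9 \left(\left(7 + 3\right) + 1\right)\right)^{\frac{5}{2}} + 18666} = \frac{1}{- 3 \sqrt{2} \left(- 9 \left(10 + 1\right)\right)^{\frac{5}{2}} + 18666} = \frac{1}{- 3 \sqrt{2} \left(\left(-9\right) 11\right)^{\frac{5}{2}} + 18666} = \frac{1}{- 3 \sqrt{2} \left(-99\right)^{\frac{5}{2}} + 18666} = \frac{1}{- 3 \sqrt{2} \cdot 29403 i \sqrt{11} + 18666} = \frac{1}{- 88209 i \sqrt{22} + 18666} = \frac{1}{18666 - 88209 i \sqrt{22}}$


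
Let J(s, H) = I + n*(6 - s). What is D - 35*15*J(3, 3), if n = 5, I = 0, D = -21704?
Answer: -29579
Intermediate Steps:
J(s, H) = 30 - 5*s (J(s, H) = 0 + 5*(6 - s) = 0 + (30 - 5*s) = 30 - 5*s)
D - 35*15*J(3, 3) = -21704 - 35*15*(30 - 5*3) = -21704 - 525*(30 - 15) = -21704 - 525*15 = -21704 - 1*7875 = -21704 - 7875 = -29579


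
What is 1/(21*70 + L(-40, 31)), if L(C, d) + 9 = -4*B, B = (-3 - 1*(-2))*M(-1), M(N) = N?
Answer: 1/1457 ≈ 0.00068634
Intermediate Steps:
B = 1 (B = (-3 - 1*(-2))*(-1) = (-3 + 2)*(-1) = -1*(-1) = 1)
L(C, d) = -13 (L(C, d) = -9 - 4*1 = -9 - 4 = -13)
1/(21*70 + L(-40, 31)) = 1/(21*70 - 13) = 1/(1470 - 13) = 1/1457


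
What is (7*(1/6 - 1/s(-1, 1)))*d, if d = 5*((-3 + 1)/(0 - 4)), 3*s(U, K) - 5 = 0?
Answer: -91/12 ≈ -7.5833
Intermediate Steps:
s(U, K) = 5/3 (s(U, K) = 5/3 + (1/3)*0 = 5/3 + 0 = 5/3)
d = 5/2 (d = 5*(-2/(-4)) = 5*(-2*(-1/4)) = 5*(1/2) = 5/2 ≈ 2.5000)
(7*(1/6 - 1/s(-1, 1)))*d = (7*(1/6 - 1/5/3))*(5/2) = (7*(1*(1/6) - 1*3/5))*(5/2) = (7*(1/6 - 3/5))*(5/2) = (7*(-13/30))*(5/2) = -91/30*5/2 = -91/12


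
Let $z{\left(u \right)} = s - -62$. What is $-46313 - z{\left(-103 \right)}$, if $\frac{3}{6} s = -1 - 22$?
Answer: $-46329$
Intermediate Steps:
$s = -46$ ($s = 2 \left(-1 - 22\right) = 2 \left(-23\right) = -46$)
$z{\left(u \right)} = 16$ ($z{\left(u \right)} = -46 - -62 = -46 + 62 = 16$)
$-46313 - z{\left(-103 \right)} = -46313 - 16 = -46329$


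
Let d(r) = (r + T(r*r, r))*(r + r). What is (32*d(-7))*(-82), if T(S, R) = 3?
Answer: -146944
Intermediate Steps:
d(r) = 2*r*(3 + r) (d(r) = (r + 3)*(r + r) = (3 + r)*(2*r) = 2*r*(3 + r))
(32*d(-7))*(-82) = (32*(2*(-7)*(3 - 7)))*(-82) = (32*(2*(-7)*(-4)))*(-82) = (32*56)*(-82) = 1792*(-82) = -146944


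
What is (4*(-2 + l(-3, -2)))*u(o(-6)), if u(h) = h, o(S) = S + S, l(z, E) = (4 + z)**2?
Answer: 48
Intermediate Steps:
o(S) = 2*S
(4*(-2 + l(-3, -2)))*u(o(-6)) = (4*(-2 + (4 - 3)**2))*(2*(-6)) = (4*(-2 + 1**2))*(-12) = (4*(-2 + 1))*(-12) = (4*(-1))*(-12) = -4*(-12) = 48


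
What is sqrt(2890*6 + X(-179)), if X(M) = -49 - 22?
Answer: sqrt(17269) ≈ 131.41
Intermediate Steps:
X(M) = -71
sqrt(2890*6 + X(-179)) = sqrt(2890*6 - 71) = sqrt(17340 - 71) = sqrt(17269)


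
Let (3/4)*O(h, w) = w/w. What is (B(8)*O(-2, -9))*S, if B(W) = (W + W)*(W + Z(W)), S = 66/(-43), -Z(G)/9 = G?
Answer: 90112/43 ≈ 2095.6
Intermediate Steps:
Z(G) = -9*G
S = -66/43 (S = 66*(-1/43) = -66/43 ≈ -1.5349)
O(h, w) = 4/3 (O(h, w) = 4*(w/w)/3 = (4/3)*1 = 4/3)
B(W) = -16*W² (B(W) = (W + W)*(W - 9*W) = (2*W)*(-8*W) = -16*W²)
(B(8)*O(-2, -9))*S = (-16*8²*(4/3))*(-66/43) = (-16*64*(4/3))*(-66/43) = -1024*4/3*(-66/43) = -4096/3*(-66/43) = 90112/43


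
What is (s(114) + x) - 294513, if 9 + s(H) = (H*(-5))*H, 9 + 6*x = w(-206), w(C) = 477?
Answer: -359424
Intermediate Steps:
x = 78 (x = -3/2 + (1/6)*477 = -3/2 + 159/2 = 78)
s(H) = -9 - 5*H**2 (s(H) = -9 + (H*(-5))*H = -9 + (-5*H)*H = -9 - 5*H**2)
(s(114) + x) - 294513 = ((-9 - 5*114**2) + 78) - 294513 = ((-9 - 5*12996) + 78) - 294513 = ((-9 - 64980) + 78) - 294513 = (-64989 + 78) - 294513 = -64911 - 294513 = -359424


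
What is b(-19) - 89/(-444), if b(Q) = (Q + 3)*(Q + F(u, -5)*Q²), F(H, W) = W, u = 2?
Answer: 12957785/444 ≈ 29184.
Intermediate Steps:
b(Q) = (3 + Q)*(Q - 5*Q²) (b(Q) = (Q + 3)*(Q - 5*Q²) = (3 + Q)*(Q - 5*Q²))
b(-19) - 89/(-444) = -19*(3 - 14*(-19) - 5*(-19)²) - 89/(-444) = -19*(3 + 266 - 5*361) - 89*(-1/444) = -19*(3 + 266 - 1805) + 89/444 = -19*(-1536) + 89/444 = 29184 + 89/444 = 12957785/444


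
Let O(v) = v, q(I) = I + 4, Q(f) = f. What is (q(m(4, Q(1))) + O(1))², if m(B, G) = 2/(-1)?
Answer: 9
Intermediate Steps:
m(B, G) = -2 (m(B, G) = 2*(-1) = -2)
q(I) = 4 + I
(q(m(4, Q(1))) + O(1))² = ((4 - 2) + 1)² = (2 + 1)² = 3² = 9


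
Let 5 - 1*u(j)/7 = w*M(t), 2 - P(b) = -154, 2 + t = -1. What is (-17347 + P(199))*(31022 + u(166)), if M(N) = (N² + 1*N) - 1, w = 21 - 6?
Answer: -524875612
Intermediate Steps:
t = -3 (t = -2 - 1 = -3)
P(b) = 156 (P(b) = 2 - 1*(-154) = 2 + 154 = 156)
w = 15
M(N) = -1 + N + N² (M(N) = (N² + N) - 1 = (N + N²) - 1 = -1 + N + N²)
u(j) = -490 (u(j) = 35 - 105*(-1 - 3 + (-3)²) = 35 - 105*(-1 - 3 + 9) = 35 - 105*5 = 35 - 7*75 = 35 - 525 = -490)
(-17347 + P(199))*(31022 + u(166)) = (-17347 + 156)*(31022 - 490) = -17191*30532 = -524875612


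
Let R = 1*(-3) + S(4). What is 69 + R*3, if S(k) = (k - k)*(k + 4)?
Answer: 60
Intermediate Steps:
S(k) = 0 (S(k) = 0*(4 + k) = 0)
R = -3 (R = 1*(-3) + 0 = -3 + 0 = -3)
69 + R*3 = 69 - 3*3 = 69 - 9 = 60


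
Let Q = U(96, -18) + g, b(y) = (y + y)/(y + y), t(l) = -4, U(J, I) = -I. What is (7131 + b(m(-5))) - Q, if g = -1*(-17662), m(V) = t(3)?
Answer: -10548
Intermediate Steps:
m(V) = -4
b(y) = 1 (b(y) = (2*y)/((2*y)) = (2*y)*(1/(2*y)) = 1)
g = 17662
Q = 17680 (Q = -1*(-18) + 17662 = 18 + 17662 = 17680)
(7131 + b(m(-5))) - Q = (7131 + 1) - 1*17680 = 7132 - 17680 = -10548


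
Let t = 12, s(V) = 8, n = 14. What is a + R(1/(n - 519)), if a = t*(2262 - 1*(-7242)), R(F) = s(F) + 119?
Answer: 114175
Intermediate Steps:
R(F) = 127 (R(F) = 8 + 119 = 127)
a = 114048 (a = 12*(2262 - 1*(-7242)) = 12*(2262 + 7242) = 12*9504 = 114048)
a + R(1/(n - 519)) = 114048 + 127 = 114175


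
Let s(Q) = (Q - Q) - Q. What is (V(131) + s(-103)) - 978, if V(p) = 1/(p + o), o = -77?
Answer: -47249/54 ≈ -874.98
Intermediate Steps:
s(Q) = -Q (s(Q) = 0 - Q = -Q)
V(p) = 1/(-77 + p) (V(p) = 1/(p - 77) = 1/(-77 + p))
(V(131) + s(-103)) - 978 = (1/(-77 + 131) - 1*(-103)) - 978 = (1/54 + 103) - 978 = 5563/54 - 978 = -47249/54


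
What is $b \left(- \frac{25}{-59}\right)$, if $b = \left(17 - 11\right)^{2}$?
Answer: $\frac{900}{59} \approx 15.254$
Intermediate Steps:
$b = 36$ ($b = 6^{2} = 36$)
$b \left(- \frac{25}{-59}\right) = 36 \left(- \frac{25}{-59}\right) = 36 \left(\left(-25\right) \left(- \frac{1}{59}\right)\right) = 36 \cdot \frac{25}{59} = \frac{900}{59}$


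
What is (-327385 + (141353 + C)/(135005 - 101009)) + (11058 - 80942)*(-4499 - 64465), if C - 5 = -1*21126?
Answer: 40957979600767/8499 ≈ 4.8191e+9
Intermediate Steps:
C = -21121 (C = 5 - 1*21126 = 5 - 21126 = -21121)
(-327385 + (141353 + C)/(135005 - 101009)) + (11058 - 80942)*(-4499 - 64465) = (-327385 + (141353 - 21121)/(135005 - 101009)) + (11058 - 80942)*(-4499 - 64465) = (-327385 + 120232/33996) - 69884*(-68964) = (-327385 + 120232*(1/33996)) + 4819480176 = (-327385 + 30058/8499) + 4819480176 = -2782415057/8499 + 4819480176 = 40957979600767/8499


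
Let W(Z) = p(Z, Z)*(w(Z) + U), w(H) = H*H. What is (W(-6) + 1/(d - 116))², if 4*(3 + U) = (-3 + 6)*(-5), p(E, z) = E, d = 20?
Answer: 283888801/9216 ≈ 30804.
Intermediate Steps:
U = -27/4 (U = -3 + ((-3 + 6)*(-5))/4 = -3 + (3*(-5))/4 = -3 + (¼)*(-15) = -3 - 15/4 = -27/4 ≈ -6.7500)
w(H) = H²
W(Z) = Z*(-27/4 + Z²) (W(Z) = Z*(Z² - 27/4) = Z*(-27/4 + Z²))
(W(-6) + 1/(d - 116))² = (-6*(-27/4 + (-6)²) + 1/(20 - 116))² = (-6*(-27/4 + 36) + 1/(-96))² = (-6*117/4 - 1/96)² = (-351/2 - 1/96)² = (-16849/96)² = 283888801/9216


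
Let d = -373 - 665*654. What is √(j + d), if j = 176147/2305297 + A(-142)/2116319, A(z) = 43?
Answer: I*√10360665727744569417011355175515/4878743841743 ≈ 659.76*I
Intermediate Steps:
d = -435283 (d = -373 - 434910 = -435283)
j = 372882370664/4878743841743 (j = 176147/2305297 + 43/2116319 = 372882370664/4878743841743 ≈ 0.076430)
√(j + d) = √(372882370664/4878743841743 - 435283) = √(-2123633882783047605/4878743841743) = I*√10360665727744569417011355175515/4878743841743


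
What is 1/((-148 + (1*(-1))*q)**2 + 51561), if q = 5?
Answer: 1/74970 ≈ 1.3339e-5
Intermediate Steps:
1/((-148 + (1*(-1))*q)**2 + 51561) = 1/((-148 + (1*(-1))*5)**2 + 51561) = 1/((-148 - 1*5)**2 + 51561) = 1/((-148 - 5)**2 + 51561) = 1/((-153)**2 + 51561) = 1/(23409 + 51561) = 1/74970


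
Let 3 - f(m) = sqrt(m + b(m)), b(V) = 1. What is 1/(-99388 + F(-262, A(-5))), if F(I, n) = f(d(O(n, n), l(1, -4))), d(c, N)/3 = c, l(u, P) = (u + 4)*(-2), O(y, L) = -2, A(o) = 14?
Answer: I/(sqrt(5) - 99385*I) ≈ -1.0062e-5 + 2.2638e-10*I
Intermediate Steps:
l(u, P) = -8 - 2*u (l(u, P) = (4 + u)*(-2) = -8 - 2*u)
d(c, N) = 3*c
f(m) = 3 - sqrt(1 + m) (f(m) = 3 - sqrt(m + 1) = 3 - sqrt(1 + m))
F(I, n) = 3 - I*sqrt(5) (F(I, n) = 3 - sqrt(1 + 3*(-2)) = 3 - sqrt(1 - 6) = 3 - sqrt(-5) = 3 - I*sqrt(5))
1/(-99388 + F(-262, A(-5))) = 1/(-99388 + (3 - I*sqrt(5))) = 1/(-99385 - I*sqrt(5))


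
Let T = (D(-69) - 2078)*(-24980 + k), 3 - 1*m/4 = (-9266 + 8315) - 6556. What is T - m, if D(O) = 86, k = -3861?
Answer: 57421232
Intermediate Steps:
m = 30040 (m = 12 - 4*((-9266 + 8315) - 6556) = 12 - 4*(-951 - 6556) = 12 - 4*(-7507) = 12 + 30028 = 30040)
T = 57451272 (T = (86 - 2078)*(-24980 - 3861) = -1992*(-28841) = 57451272)
T - m = 57451272 - 1*30040 = 57451272 - 30040 = 57421232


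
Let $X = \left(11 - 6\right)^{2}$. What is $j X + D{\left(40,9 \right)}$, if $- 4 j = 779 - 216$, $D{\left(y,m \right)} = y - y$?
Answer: $- \frac{14075}{4} \approx -3518.8$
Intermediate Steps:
$D{\left(y,m \right)} = 0$
$j = - \frac{563}{4}$ ($j = - \frac{779 - 216}{4} = \left(- \frac{1}{4}\right) 563 = - \frac{563}{4} \approx -140.75$)
$X = 25$ ($X = 5^{2} = 25$)
$j X + D{\left(40,9 \right)} = \left(- \frac{563}{4}\right) 25 + 0 = - \frac{14075}{4} + 0 = - \frac{14075}{4}$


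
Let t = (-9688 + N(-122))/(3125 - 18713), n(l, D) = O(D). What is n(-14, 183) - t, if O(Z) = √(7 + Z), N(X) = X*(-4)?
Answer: -2300/3897 + √190 ≈ 13.194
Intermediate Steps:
N(X) = -4*X
n(l, D) = √(7 + D)
t = 2300/3897 (t = (-9688 - 4*(-122))/(3125 - 18713) = (-9688 + 488)/(-15588) = -9200*(-1/15588) = 2300/3897 ≈ 0.59020)
n(-14, 183) - t = √(7 + 183) - 1*2300/3897 = √190 - 2300/3897 = -2300/3897 + √190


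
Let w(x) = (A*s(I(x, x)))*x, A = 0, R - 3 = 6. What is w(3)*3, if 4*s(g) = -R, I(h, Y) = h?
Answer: 0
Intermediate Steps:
R = 9 (R = 3 + 6 = 9)
s(g) = -9/4 (s(g) = (-1*9)/4 = (¼)*(-9) = -9/4)
w(x) = 0 (w(x) = (0*(-9/4))*x = 0*x = 0)
w(3)*3 = 0*3 = 0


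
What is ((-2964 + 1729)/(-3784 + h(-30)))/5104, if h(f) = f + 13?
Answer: 1235/19400304 ≈ 6.3659e-5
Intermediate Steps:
h(f) = 13 + f
((-2964 + 1729)/(-3784 + h(-30)))/5104 = ((-2964 + 1729)/(-3784 + (13 - 30)))/5104 = -1235/(-3784 - 17)*(1/5104) = -1235/(-3801)*(1/5104) = -1235*(-1/3801)*(1/5104) = (1235/3801)*(1/5104) = 1235/19400304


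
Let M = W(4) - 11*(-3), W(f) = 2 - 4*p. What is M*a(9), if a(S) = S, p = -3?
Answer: 423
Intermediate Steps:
W(f) = 14 (W(f) = 2 - 4*(-3) = 2 + 12 = 14)
M = 47 (M = 14 - 11*(-3) = 14 + 33 = 47)
M*a(9) = 47*9 = 423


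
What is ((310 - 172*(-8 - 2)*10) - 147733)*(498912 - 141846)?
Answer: -46498205718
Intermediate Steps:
((310 - 172*(-8 - 2)*10) - 147733)*(498912 - 141846) = ((310 - (-1720)*10) - 147733)*357066 = ((310 - 172*(-100)) - 147733)*357066 = ((310 + 17200) - 147733)*357066 = (17510 - 147733)*357066 = -130223*357066 = -46498205718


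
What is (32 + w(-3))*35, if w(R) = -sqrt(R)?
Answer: 1120 - 35*I*sqrt(3) ≈ 1120.0 - 60.622*I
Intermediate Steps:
(32 + w(-3))*35 = (32 - sqrt(-3))*35 = (32 - I*sqrt(3))*35 = 1120 - 35*I*sqrt(3)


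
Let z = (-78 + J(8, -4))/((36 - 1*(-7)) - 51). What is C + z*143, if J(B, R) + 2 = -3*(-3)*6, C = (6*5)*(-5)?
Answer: 1259/4 ≈ 314.75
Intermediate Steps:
C = -150 (C = 30*(-5) = -150)
J(B, R) = 52 (J(B, R) = -2 - 3*(-3)*6 = -2 + 9*6 = -2 + 54 = 52)
z = 13/4 (z = (-78 + 52)/((36 - 1*(-7)) - 51) = -26/((36 + 7) - 51) = -26/(43 - 51) = -26/(-8) = -26*(-⅛) = 13/4 ≈ 3.2500)
C + z*143 = -150 + (13/4)*143 = -150 + 1859/4 = 1259/4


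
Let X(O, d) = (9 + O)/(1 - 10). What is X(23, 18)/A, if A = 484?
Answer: -8/1089 ≈ -0.0073462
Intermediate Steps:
X(O, d) = -1 - O/9 (X(O, d) = (9 + O)/(-9) = (9 + O)*(-1/9) = -1 - O/9)
X(23, 18)/A = (-1 - 1/9*23)/484 = (-1 - 23/9)*(1/484) = -32/9*1/484 = -8/1089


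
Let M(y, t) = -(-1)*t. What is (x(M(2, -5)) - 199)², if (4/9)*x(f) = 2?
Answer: 151321/4 ≈ 37830.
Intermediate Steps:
M(y, t) = t
x(f) = 9/2 (x(f) = (9/4)*2 = 9/2)
(x(M(2, -5)) - 199)² = (9/2 - 199)² = (-389/2)² = 151321/4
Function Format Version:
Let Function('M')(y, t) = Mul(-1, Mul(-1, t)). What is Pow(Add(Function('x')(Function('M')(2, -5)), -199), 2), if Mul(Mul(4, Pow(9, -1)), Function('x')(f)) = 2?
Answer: Rational(151321, 4) ≈ 37830.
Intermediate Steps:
Function('M')(y, t) = t
Function('x')(f) = Rational(9, 2) (Function('x')(f) = Mul(Rational(9, 4), 2) = Rational(9, 2))
Pow(Add(Function('x')(Function('M')(2, -5)), -199), 2) = Pow(Add(Rational(9, 2), -199), 2) = Pow(Rational(-389, 2), 2) = Rational(151321, 4)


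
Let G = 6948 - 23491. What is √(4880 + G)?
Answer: I*√11663 ≈ 108.0*I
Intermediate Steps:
G = -16543
√(4880 + G) = √(4880 - 16543) = √(-11663) = I*√11663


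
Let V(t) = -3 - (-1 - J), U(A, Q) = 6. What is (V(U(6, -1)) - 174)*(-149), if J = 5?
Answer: 25479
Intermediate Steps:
V(t) = 3 (V(t) = -3 - (-1 - 1*5) = -3 - (-1 - 5) = -3 - 1*(-6) = -3 + 6 = 3)
(V(U(6, -1)) - 174)*(-149) = (3 - 174)*(-149) = -171*(-149) = 25479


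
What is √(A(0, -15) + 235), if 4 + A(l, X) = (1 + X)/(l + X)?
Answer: 7*√1065/15 ≈ 15.229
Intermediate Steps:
A(l, X) = -4 + (1 + X)/(X + l) (A(l, X) = -4 + (1 + X)/(l + X) = -4 + (1 + X)/(X + l))
√(A(0, -15) + 235) = √((1 - 4*0 - 3*(-15))/(-15 + 0) + 235) = √((1 + 0 + 45)/(-15) + 235) = √(-1/15*46 + 235) = √(-46/15 + 235) = √(3479/15) = 7*√1065/15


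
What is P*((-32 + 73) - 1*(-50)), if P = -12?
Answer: -1092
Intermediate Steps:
P*((-32 + 73) - 1*(-50)) = -12*((-32 + 73) - 1*(-50)) = -12*(41 + 50) = -12*91 = -1092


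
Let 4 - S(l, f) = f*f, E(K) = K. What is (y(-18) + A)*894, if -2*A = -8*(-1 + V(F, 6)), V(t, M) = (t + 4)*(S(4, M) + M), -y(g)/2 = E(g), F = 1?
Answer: -436272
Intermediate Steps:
S(l, f) = 4 - f² (S(l, f) = 4 - f*f = 4 - f²)
y(g) = -2*g
V(t, M) = (4 + t)*(4 + M - M²) (V(t, M) = (t + 4)*((4 - M²) + M) = (4 + t)*(4 + M - M²))
A = -524 (A = -(-4)*(-1 + (16 - 4*6² + 4*6 + 6*1 - 1*1*(-4 + 6²))) = -(-4)*(-1 + (16 - 4*36 + 24 + 6 - 1*1*(-4 + 36))) = -(-4)*(-1 + (16 - 144 + 24 + 6 - 1*1*32)) = -(-4)*(-1 + (16 - 144 + 24 + 6 - 32)) = -(-4)*(-1 - 130) = -(-4)*(-131) = -½*1048 = -524)
(y(-18) + A)*894 = (-2*(-18) - 524)*894 = (36 - 524)*894 = -488*894 = -436272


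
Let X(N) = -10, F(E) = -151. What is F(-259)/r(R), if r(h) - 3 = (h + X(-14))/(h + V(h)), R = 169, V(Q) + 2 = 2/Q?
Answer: -4261975/111546 ≈ -38.208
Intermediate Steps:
V(Q) = -2 + 2/Q
r(h) = 3 + (-10 + h)/(-2 + h + 2/h) (r(h) = 3 + (h - 10)/(h + (-2 + 2/h)) = 3 + (-10 + h)/(-2 + h + 2/h))
F(-259)/r(R) = -151*(2 + 169² - 2*169)/(2*(3 - 8*169 + 2*169²)) = -151*(2 + 28561 - 338)/(2*(3 - 1352 + 2*28561)) = -151*28225/(2*(3 - 1352 + 57122)) = -151/(2*(1/28225)*55773) = -151/111546/28225 = -151*28225/111546 = -4261975/111546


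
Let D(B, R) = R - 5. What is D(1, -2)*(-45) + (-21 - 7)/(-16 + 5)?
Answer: 3493/11 ≈ 317.55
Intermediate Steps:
D(B, R) = -5 + R
D(1, -2)*(-45) + (-21 - 7)/(-16 + 5) = (-5 - 2)*(-45) + (-21 - 7)/(-16 + 5) = -7*(-45) - 28/(-11) = 315 - 28*(-1/11) = 315 + 28/11 = 3493/11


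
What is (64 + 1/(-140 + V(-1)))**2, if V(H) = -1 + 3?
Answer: 77986561/19044 ≈ 4095.1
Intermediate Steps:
V(H) = 2
(64 + 1/(-140 + V(-1)))**2 = (64 + 1/(-140 + 2))**2 = (64 + 1/(-138))**2 = (64 - 1/138)**2 = (8831/138)**2 = 77986561/19044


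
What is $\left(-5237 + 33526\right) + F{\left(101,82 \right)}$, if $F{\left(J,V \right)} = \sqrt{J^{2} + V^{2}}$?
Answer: $28289 + 5 \sqrt{677} \approx 28419.0$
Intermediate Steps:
$\left(-5237 + 33526\right) + F{\left(101,82 \right)} = \left(-5237 + 33526\right) + \sqrt{101^{2} + 82^{2}} = 28289 + \sqrt{10201 + 6724} = 28289 + \sqrt{16925} = 28289 + 5 \sqrt{677}$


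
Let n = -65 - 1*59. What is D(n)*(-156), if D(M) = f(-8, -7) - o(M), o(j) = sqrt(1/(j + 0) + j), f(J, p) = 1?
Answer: -156 + 78*I*sqrt(476687)/31 ≈ -156.0 + 1737.2*I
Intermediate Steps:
o(j) = sqrt(j + 1/j) (o(j) = sqrt(1/j + j) = sqrt(j + 1/j))
n = -124 (n = -65 - 59 = -124)
D(M) = 1 - sqrt(M + 1/M)
D(n)*(-156) = (1 - sqrt(-124 + 1/(-124)))*(-156) = (1 - sqrt(-124 - 1/124))*(-156) = (1 - sqrt(-15377/124))*(-156) = (1 - I*sqrt(476687)/62)*(-156) = -156 + 78*I*sqrt(476687)/31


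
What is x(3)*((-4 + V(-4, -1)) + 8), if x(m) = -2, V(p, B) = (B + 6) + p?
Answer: -10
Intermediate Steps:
V(p, B) = 6 + B + p (V(p, B) = (6 + B) + p = 6 + B + p)
x(3)*((-4 + V(-4, -1)) + 8) = -2*((-4 + (6 - 1 - 4)) + 8) = -2*((-4 + 1) + 8) = -2*(-3 + 8) = -2*5 = -10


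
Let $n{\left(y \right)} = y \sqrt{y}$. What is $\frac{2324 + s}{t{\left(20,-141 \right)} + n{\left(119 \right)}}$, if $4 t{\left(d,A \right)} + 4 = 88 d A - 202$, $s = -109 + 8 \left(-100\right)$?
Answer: $- \frac{351437890}{15414676853} - \frac{673540 \sqrt{119}}{15414676853} \approx -0.023276$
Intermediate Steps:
$n{\left(y \right)} = y^{\frac{3}{2}}$
$s = -909$ ($s = -109 - 800 = -909$)
$t{\left(d,A \right)} = - \frac{103}{2} + 22 A d$ ($t{\left(d,A \right)} = -1 + \frac{88 d A - 202}{4} = -1 + \frac{88 A d - 202}{4} = -1 + \frac{-202 + 88 A d}{4} = -1 + \left(- \frac{101}{2} + 22 A d\right) = - \frac{103}{2} + 22 A d$)
$\frac{2324 + s}{t{\left(20,-141 \right)} + n{\left(119 \right)}} = \frac{2324 - 909}{\left(- \frac{103}{2} + 22 \left(-141\right) 20\right) + 119^{\frac{3}{2}}} = \frac{1415}{\left(- \frac{103}{2} - 62040\right) + 119 \sqrt{119}} = \frac{1415}{- \frac{124183}{2} + 119 \sqrt{119}}$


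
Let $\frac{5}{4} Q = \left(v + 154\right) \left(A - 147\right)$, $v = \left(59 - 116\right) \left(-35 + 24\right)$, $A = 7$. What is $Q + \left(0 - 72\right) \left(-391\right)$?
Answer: $-59320$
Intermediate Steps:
$v = 627$ ($v = \left(-57\right) \left(-11\right) = 627$)
$Q = -87472$ ($Q = \frac{4 \left(627 + 154\right) \left(7 - 147\right)}{5} = \frac{4 \cdot 781 \left(-140\right)}{5} = \frac{4}{5} \left(-109340\right) = -87472$)
$Q + \left(0 - 72\right) \left(-391\right) = -87472 + \left(0 - 72\right) \left(-391\right) = -87472 - -28152 = -87472 + 28152 = -59320$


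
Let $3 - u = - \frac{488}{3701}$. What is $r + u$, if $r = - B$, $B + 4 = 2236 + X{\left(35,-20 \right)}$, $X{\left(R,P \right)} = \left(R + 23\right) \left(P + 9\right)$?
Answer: $- \frac{5887803}{3701} \approx -1590.9$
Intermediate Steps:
$X{\left(R,P \right)} = \left(9 + P\right) \left(23 + R\right)$ ($X{\left(R,P \right)} = \left(23 + R\right) \left(9 + P\right) = \left(9 + P\right) \left(23 + R\right)$)
$B = 1594$ ($B = -4 + \left(2236 + \left(207 + 9 \cdot 35 + 23 \left(-20\right) - 700\right)\right) = -4 + \left(2236 + \left(207 + 315 - 460 - 700\right)\right) = -4 + \left(2236 - 638\right) = -4 + 1598 = 1594$)
$u = \frac{11591}{3701}$ ($u = 3 - - \frac{488}{3701} = 3 + \frac{488}{3701} = \frac{11591}{3701} \approx 3.1319$)
$r = -1594$ ($r = \left(-1\right) 1594 = -1594$)
$r + u = -1594 + \frac{11591}{3701} = - \frac{5887803}{3701}$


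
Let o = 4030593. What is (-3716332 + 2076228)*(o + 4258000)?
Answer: -13594154533672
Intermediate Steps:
(-3716332 + 2076228)*(o + 4258000) = (-3716332 + 2076228)*(4030593 + 4258000) = -1640104*8288593 = -13594154533672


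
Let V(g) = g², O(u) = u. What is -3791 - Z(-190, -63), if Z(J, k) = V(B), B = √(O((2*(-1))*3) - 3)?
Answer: -3782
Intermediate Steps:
B = 3*I (B = √((2*(-1))*3 - 3) = √(-2*3 - 3) = √(-6 - 3) = √(-9) = 3*I ≈ 3.0*I)
Z(J, k) = -9 (Z(J, k) = (3*I)² = -9)
-3791 - Z(-190, -63) = -3791 - 1*(-9) = -3791 + 9 = -3782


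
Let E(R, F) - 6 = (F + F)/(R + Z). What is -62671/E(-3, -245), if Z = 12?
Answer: 564039/436 ≈ 1293.7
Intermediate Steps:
E(R, F) = 6 + 2*F/(12 + R) (E(R, F) = 6 + (F + F)/(R + 12) = 6 + (2*F)/(12 + R) = 6 + 2*F/(12 + R))
-62671/E(-3, -245) = -62671*(12 - 3)/(2*(36 - 245 + 3*(-3))) = -62671*9/(2*(36 - 245 - 9)) = -62671/(2*(1/9)*(-218)) = -62671/(-436/9) = -62671*(-9/436) = 564039/436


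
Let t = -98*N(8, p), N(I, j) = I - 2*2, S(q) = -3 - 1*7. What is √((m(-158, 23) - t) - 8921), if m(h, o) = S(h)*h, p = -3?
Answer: I*√6949 ≈ 83.361*I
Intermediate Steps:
S(q) = -10 (S(q) = -3 - 7 = -10)
N(I, j) = -4 + I (N(I, j) = I - 4 = -4 + I)
m(h, o) = -10*h
t = -392 (t = -98*(-4 + 8) = -98*4 = -392)
√((m(-158, 23) - t) - 8921) = √((-10*(-158) - 1*(-392)) - 8921) = √((1580 + 392) - 8921) = √(1972 - 8921) = √(-6949) = I*√6949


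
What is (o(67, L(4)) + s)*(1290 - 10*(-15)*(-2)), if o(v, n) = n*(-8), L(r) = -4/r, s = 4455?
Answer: 4418370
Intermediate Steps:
o(v, n) = -8*n
(o(67, L(4)) + s)*(1290 - 10*(-15)*(-2)) = (-(-32)/4 + 4455)*(1290 - 10*(-15)*(-2)) = (-(-32)/4 + 4455)*(1290 + 150*(-2)) = (-8*(-1) + 4455)*(1290 - 300) = (8 + 4455)*990 = 4463*990 = 4418370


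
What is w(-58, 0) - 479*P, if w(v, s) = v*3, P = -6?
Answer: 2700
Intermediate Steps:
w(v, s) = 3*v
w(-58, 0) - 479*P = 3*(-58) - 479*(-6) = -174 - 1*(-2874) = -174 + 2874 = 2700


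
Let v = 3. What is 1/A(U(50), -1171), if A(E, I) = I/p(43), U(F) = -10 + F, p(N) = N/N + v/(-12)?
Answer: -3/4684 ≈ -0.00064048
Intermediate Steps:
p(N) = ¾ (p(N) = N/N + 3/(-12) = 1 + 3*(-1/12) = 1 - ¼ = ¾)
A(E, I) = 4*I/3 (A(E, I) = I/(¾) = I*(4/3) = 4*I/3)
1/A(U(50), -1171) = 1/((4/3)*(-1171)) = 1/(-4684/3) = -3/4684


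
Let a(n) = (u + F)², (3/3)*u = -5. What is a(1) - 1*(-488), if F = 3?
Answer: 492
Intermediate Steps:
u = -5
a(n) = 4 (a(n) = (-5 + 3)² = (-2)² = 4)
a(1) - 1*(-488) = 4 - 1*(-488) = 4 + 488 = 492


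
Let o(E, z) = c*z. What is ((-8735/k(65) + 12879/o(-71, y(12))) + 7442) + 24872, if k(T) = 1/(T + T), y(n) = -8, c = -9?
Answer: -8824457/8 ≈ -1.1031e+6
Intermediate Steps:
k(T) = 1/(2*T)
o(E, z) = -9*z
((-8735/k(65) + 12879/o(-71, y(12))) + 7442) + 24872 = ((-8735/((½)/65) + 12879/((-9*(-8)))) + 7442) + 24872 = ((-8735/((½)*(1/65)) + 12879/72) + 7442) + 24872 = ((-8735/1/130 + 12879*(1/72)) + 7442) + 24872 = ((-8735*130 + 1431/8) + 7442) + 24872 = ((-1135550 + 1431/8) + 7442) + 24872 = (-9082969/8 + 7442) + 24872 = -9023433/8 + 24872 = -8824457/8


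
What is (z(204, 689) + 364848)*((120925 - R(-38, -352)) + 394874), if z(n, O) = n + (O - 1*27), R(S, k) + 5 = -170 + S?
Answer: 188712812568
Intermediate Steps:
R(S, k) = -175 + S (R(S, k) = -5 + (-170 + S) = -175 + S)
z(n, O) = -27 + O + n (z(n, O) = n + (O - 27) = n + (-27 + O) = -27 + O + n)
(z(204, 689) + 364848)*((120925 - R(-38, -352)) + 394874) = ((-27 + 689 + 204) + 364848)*((120925 - (-175 - 38)) + 394874) = (866 + 364848)*((120925 - 1*(-213)) + 394874) = 365714*((120925 + 213) + 394874) = 365714*(121138 + 394874) = 365714*516012 = 188712812568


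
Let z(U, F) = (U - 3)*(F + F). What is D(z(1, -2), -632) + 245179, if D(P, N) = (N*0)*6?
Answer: 245179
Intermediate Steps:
z(U, F) = 2*F*(-3 + U) (z(U, F) = (-3 + U)*(2*F) = 2*F*(-3 + U))
D(P, N) = 0 (D(P, N) = 0*6 = 0)
D(z(1, -2), -632) + 245179 = 0 + 245179 = 245179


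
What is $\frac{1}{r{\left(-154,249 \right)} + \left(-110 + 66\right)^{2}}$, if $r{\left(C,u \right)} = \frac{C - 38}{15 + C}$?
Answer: $\frac{139}{269296} \approx 0.00051616$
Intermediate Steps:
$r{\left(C,u \right)} = \frac{-38 + C}{15 + C}$
$\frac{1}{r{\left(-154,249 \right)} + \left(-110 + 66\right)^{2}} = \frac{1}{\frac{-38 - 154}{15 - 154} + \left(-110 + 66\right)^{2}} = \frac{1}{\frac{1}{-139} \left(-192\right) + \left(-44\right)^{2}} = \frac{1}{\left(- \frac{1}{139}\right) \left(-192\right) + 1936} = \frac{1}{\frac{192}{139} + 1936} = \frac{1}{\frac{269296}{139}} = \frac{139}{269296}$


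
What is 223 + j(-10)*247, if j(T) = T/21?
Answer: 2213/21 ≈ 105.38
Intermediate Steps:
j(T) = T/21 (j(T) = T*(1/21) = T/21)
223 + j(-10)*247 = 223 + ((1/21)*(-10))*247 = 223 - 10/21*247 = 223 - 2470/21 = 2213/21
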